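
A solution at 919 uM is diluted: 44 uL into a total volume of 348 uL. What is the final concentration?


C2 = C1 * V1 / V2
C2 = 919 * 44 / 348
C2 = 116.1954 uM

116.1954 uM


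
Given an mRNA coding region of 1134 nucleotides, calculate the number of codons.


codons = nucleotides / 3
codons = 1134 / 3 = 378

378


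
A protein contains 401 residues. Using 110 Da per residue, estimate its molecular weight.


MW = n_residues * 110 Da
MW = 401 * 110
MW = 44110 Da

44110 Da


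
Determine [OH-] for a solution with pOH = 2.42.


[OH-] = 10^(-pOH)
[OH-] = 10^(-2.42)
[OH-] = 0.0038 M

0.0038 M


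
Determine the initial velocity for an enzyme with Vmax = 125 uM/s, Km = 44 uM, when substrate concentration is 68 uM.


v = Vmax * [S] / (Km + [S])
v = 125 * 68 / (44 + 68)
v = 75.8929 uM/s

75.8929 uM/s


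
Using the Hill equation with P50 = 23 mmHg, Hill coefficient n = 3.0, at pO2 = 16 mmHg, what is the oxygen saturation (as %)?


Y = pO2^n / (P50^n + pO2^n)
Y = 16^3.0 / (23^3.0 + 16^3.0)
Y = 25.19%

25.19%


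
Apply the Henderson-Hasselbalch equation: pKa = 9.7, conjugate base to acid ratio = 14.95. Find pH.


pH = pKa + log10([A-]/[HA])
pH = 9.7 + log10(14.95)
pH = 10.8746

10.8746


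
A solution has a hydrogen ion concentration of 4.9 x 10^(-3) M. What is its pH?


pH = -log10([H+])
pH = -log10(4.9 x 10^(-3))
pH = 2.3098

2.3098


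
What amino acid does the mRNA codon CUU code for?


Standard genetic code lookup.
Codon CUU -> Leu

Leu


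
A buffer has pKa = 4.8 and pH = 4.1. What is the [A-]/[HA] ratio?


[A-]/[HA] = 10^(pH - pKa)
= 10^(4.1 - 4.8)
= 0.1995

0.1995


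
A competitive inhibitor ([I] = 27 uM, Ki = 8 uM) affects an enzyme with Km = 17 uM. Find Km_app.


Km_app = Km * (1 + [I]/Ki)
Km_app = 17 * (1 + 27/8)
Km_app = 74.375 uM

74.375 uM


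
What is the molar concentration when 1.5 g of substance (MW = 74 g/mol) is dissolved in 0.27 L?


C = (mass / MW) / volume
C = (1.5 / 74) / 0.27
C = 0.0751 M

0.0751 M


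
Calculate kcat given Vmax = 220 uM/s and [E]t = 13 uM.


kcat = Vmax / [E]t
kcat = 220 / 13
kcat = 16.9231 s^-1

16.9231 s^-1


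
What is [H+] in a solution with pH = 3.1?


[H+] = 10^(-pH)
[H+] = 10^(-3.1)
[H+] = 7.943e-04 M

7.943e-04 M


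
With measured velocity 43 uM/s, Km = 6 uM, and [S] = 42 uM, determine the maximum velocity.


Vmax = v * (Km + [S]) / [S]
Vmax = 43 * (6 + 42) / 42
Vmax = 49.1429 uM/s

49.1429 uM/s


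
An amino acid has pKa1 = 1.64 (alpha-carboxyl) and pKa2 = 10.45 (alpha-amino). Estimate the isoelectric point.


pI = (pKa1 + pKa2) / 2
pI = (1.64 + 10.45) / 2
pI = 6.045

6.045


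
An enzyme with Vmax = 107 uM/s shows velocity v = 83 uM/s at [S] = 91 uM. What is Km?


Km = [S] * (Vmax - v) / v
Km = 91 * (107 - 83) / 83
Km = 26.3133 uM

26.3133 uM


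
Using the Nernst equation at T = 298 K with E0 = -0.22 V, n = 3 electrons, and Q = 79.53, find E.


E = E0 - (RT/nF) * ln(Q)
E = -0.22 - (8.314 * 298 / (3 * 96485)) * ln(79.53)
E = -0.2575 V

-0.2575 V


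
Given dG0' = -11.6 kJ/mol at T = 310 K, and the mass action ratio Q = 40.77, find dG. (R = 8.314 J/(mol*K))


dG = dG0' + RT * ln(Q) / 1000
dG = -11.6 + 8.314 * 310 * ln(40.77) / 1000
dG = -2.0434 kJ/mol

-2.0434 kJ/mol


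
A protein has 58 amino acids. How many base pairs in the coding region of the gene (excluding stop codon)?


Each amino acid = 1 codon = 3 bp
bp = 58 * 3 = 174 bp

174 bp


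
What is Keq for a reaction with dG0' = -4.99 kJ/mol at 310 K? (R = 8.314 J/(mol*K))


Keq = exp(-dG0 * 1000 / (R * T))
Keq = exp(-(-4.99) * 1000 / (8.314 * 310))
Keq = 6.9317

6.9317


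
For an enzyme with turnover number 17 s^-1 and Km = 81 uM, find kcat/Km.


Catalytic efficiency = kcat / Km
= 17 / 81
= 0.2099 uM^-1*s^-1

0.2099 uM^-1*s^-1


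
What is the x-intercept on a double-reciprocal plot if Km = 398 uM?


x-intercept = -1/Km
= -1/398
= -0.0025 1/uM

-0.0025 1/uM


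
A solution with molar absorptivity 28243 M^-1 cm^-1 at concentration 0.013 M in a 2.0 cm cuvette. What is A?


A = epsilon * c * l
A = 28243 * 0.013 * 2.0
A = 734.318

734.318


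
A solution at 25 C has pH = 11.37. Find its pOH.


pOH = 14 - pH
pOH = 14 - 11.37
pOH = 2.63

2.63


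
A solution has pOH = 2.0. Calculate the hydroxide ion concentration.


[OH-] = 10^(-pOH)
[OH-] = 10^(-2.0)
[OH-] = 0.01 M

0.01 M


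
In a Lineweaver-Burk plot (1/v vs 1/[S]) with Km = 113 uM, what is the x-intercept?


x-intercept = -1/Km
= -1/113
= -0.0088 1/uM

-0.0088 1/uM


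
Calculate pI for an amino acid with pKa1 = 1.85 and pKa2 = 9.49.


pI = (pKa1 + pKa2) / 2
pI = (1.85 + 9.49) / 2
pI = 5.67

5.67


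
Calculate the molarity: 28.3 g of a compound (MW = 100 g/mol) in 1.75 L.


C = (mass / MW) / volume
C = (28.3 / 100) / 1.75
C = 0.1617 M

0.1617 M


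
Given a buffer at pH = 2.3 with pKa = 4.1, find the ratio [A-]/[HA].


[A-]/[HA] = 10^(pH - pKa)
= 10^(2.3 - 4.1)
= 0.0158

0.0158


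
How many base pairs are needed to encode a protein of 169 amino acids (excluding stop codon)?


Each amino acid = 1 codon = 3 bp
bp = 169 * 3 = 507 bp

507 bp


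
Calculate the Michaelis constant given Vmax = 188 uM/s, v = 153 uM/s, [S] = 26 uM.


Km = [S] * (Vmax - v) / v
Km = 26 * (188 - 153) / 153
Km = 5.9477 uM

5.9477 uM


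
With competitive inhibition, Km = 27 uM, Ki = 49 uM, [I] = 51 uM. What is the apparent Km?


Km_app = Km * (1 + [I]/Ki)
Km_app = 27 * (1 + 51/49)
Km_app = 55.102 uM

55.102 uM


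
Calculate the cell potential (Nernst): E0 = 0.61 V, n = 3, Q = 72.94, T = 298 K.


E = E0 - (RT/nF) * ln(Q)
E = 0.61 - (8.314 * 298 / (3 * 96485)) * ln(72.94)
E = 0.5733 V

0.5733 V


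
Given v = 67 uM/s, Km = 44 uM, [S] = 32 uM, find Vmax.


Vmax = v * (Km + [S]) / [S]
Vmax = 67 * (44 + 32) / 32
Vmax = 159.125 uM/s

159.125 uM/s


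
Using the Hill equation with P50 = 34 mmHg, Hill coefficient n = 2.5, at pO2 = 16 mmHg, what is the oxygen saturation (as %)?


Y = pO2^n / (P50^n + pO2^n)
Y = 16^2.5 / (34^2.5 + 16^2.5)
Y = 13.19%

13.19%


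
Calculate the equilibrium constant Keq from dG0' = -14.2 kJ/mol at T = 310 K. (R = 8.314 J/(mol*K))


Keq = exp(-dG0 * 1000 / (R * T))
Keq = exp(-(-14.2) * 1000 / (8.314 * 310))
Keq = 247.0415

247.0415


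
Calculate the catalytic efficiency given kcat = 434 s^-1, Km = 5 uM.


Catalytic efficiency = kcat / Km
= 434 / 5
= 86.8 uM^-1*s^-1

86.8 uM^-1*s^-1


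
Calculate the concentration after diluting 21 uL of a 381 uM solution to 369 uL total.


C2 = C1 * V1 / V2
C2 = 381 * 21 / 369
C2 = 21.6829 uM

21.6829 uM


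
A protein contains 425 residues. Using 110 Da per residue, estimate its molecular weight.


MW = n_residues * 110 Da
MW = 425 * 110
MW = 46750 Da

46750 Da


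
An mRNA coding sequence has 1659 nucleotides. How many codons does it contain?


codons = nucleotides / 3
codons = 1659 / 3 = 553

553


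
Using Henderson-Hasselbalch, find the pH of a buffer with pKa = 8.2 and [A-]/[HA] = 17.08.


pH = pKa + log10([A-]/[HA])
pH = 8.2 + log10(17.08)
pH = 9.4325

9.4325


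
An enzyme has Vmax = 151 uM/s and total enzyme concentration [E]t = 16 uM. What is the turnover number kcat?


kcat = Vmax / [E]t
kcat = 151 / 16
kcat = 9.4375 s^-1

9.4375 s^-1


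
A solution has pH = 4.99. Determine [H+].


[H+] = 10^(-pH)
[H+] = 10^(-4.99)
[H+] = 1.023e-05 M

1.023e-05 M


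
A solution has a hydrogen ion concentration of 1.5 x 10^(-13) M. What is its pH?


pH = -log10([H+])
pH = -log10(1.5 x 10^(-13))
pH = 12.8239

12.8239


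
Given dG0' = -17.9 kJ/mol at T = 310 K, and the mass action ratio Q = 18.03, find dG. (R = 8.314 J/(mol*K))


dG = dG0' + RT * ln(Q) / 1000
dG = -17.9 + 8.314 * 310 * ln(18.03) / 1000
dG = -10.4462 kJ/mol

-10.4462 kJ/mol


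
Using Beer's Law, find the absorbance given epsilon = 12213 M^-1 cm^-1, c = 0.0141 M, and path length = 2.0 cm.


A = epsilon * c * l
A = 12213 * 0.0141 * 2.0
A = 344.4066

344.4066


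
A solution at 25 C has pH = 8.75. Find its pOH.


pOH = 14 - pH
pOH = 14 - 8.75
pOH = 5.25

5.25


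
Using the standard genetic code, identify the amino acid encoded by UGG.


Standard genetic code lookup.
Codon UGG -> Trp

Trp


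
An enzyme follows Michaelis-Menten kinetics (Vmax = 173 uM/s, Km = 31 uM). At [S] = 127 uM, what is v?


v = Vmax * [S] / (Km + [S])
v = 173 * 127 / (31 + 127)
v = 139.057 uM/s

139.057 uM/s


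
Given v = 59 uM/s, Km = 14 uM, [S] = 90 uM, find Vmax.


Vmax = v * (Km + [S]) / [S]
Vmax = 59 * (14 + 90) / 90
Vmax = 68.1778 uM/s

68.1778 uM/s


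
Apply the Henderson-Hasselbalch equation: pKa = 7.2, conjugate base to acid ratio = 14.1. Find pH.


pH = pKa + log10([A-]/[HA])
pH = 7.2 + log10(14.1)
pH = 8.3492

8.3492


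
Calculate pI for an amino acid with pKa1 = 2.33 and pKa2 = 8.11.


pI = (pKa1 + pKa2) / 2
pI = (2.33 + 8.11) / 2
pI = 5.22

5.22


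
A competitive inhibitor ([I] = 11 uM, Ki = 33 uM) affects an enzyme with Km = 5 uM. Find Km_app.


Km_app = Km * (1 + [I]/Ki)
Km_app = 5 * (1 + 11/33)
Km_app = 6.6667 uM

6.6667 uM


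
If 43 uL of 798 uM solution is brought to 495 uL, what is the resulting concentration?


C2 = C1 * V1 / V2
C2 = 798 * 43 / 495
C2 = 69.3212 uM

69.3212 uM


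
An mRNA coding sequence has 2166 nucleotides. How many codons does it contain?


codons = nucleotides / 3
codons = 2166 / 3 = 722

722


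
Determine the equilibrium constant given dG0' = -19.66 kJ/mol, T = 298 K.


Keq = exp(-dG0 * 1000 / (R * T))
Keq = exp(-(-19.66) * 1000 / (8.314 * 298))
Keq = 2793.8844

2793.8844


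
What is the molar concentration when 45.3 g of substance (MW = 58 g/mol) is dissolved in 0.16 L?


C = (mass / MW) / volume
C = (45.3 / 58) / 0.16
C = 4.8815 M

4.8815 M


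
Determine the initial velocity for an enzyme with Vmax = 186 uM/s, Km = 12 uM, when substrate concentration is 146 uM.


v = Vmax * [S] / (Km + [S])
v = 186 * 146 / (12 + 146)
v = 171.8734 uM/s

171.8734 uM/s


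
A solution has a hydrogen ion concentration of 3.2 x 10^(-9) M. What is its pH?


pH = -log10([H+])
pH = -log10(3.2 x 10^(-9))
pH = 8.4949

8.4949


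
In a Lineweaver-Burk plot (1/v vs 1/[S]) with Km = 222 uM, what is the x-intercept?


x-intercept = -1/Km
= -1/222
= -0.0045 1/uM

-0.0045 1/uM


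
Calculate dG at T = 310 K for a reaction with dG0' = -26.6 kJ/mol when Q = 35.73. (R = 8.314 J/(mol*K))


dG = dG0' + RT * ln(Q) / 1000
dG = -26.6 + 8.314 * 310 * ln(35.73) / 1000
dG = -17.3835 kJ/mol

-17.3835 kJ/mol


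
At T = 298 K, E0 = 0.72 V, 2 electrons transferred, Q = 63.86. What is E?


E = E0 - (RT/nF) * ln(Q)
E = 0.72 - (8.314 * 298 / (2 * 96485)) * ln(63.86)
E = 0.6666 V

0.6666 V


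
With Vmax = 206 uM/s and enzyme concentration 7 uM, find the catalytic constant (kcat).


kcat = Vmax / [E]t
kcat = 206 / 7
kcat = 29.4286 s^-1

29.4286 s^-1


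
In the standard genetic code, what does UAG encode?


Standard genetic code lookup.
Codon UAG -> Stop

Stop


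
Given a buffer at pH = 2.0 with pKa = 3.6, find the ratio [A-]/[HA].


[A-]/[HA] = 10^(pH - pKa)
= 10^(2.0 - 3.6)
= 0.0251

0.0251


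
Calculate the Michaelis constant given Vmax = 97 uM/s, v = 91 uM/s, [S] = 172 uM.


Km = [S] * (Vmax - v) / v
Km = 172 * (97 - 91) / 91
Km = 11.3407 uM

11.3407 uM


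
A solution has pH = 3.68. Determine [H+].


[H+] = 10^(-pH)
[H+] = 10^(-3.68)
[H+] = 2.089e-04 M

2.089e-04 M


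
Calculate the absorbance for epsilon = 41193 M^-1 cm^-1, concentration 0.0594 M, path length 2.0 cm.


A = epsilon * c * l
A = 41193 * 0.0594 * 2.0
A = 4893.7284

4893.7284


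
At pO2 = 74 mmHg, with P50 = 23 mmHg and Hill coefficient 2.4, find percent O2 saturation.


Y = pO2^n / (P50^n + pO2^n)
Y = 74^2.4 / (23^2.4 + 74^2.4)
Y = 94.29%

94.29%


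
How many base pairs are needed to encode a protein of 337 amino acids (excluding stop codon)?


Each amino acid = 1 codon = 3 bp
bp = 337 * 3 = 1011 bp

1011 bp


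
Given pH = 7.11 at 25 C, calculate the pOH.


pOH = 14 - pH
pOH = 14 - 7.11
pOH = 6.89

6.89


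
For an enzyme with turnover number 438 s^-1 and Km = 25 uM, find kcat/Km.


Catalytic efficiency = kcat / Km
= 438 / 25
= 17.52 uM^-1*s^-1

17.52 uM^-1*s^-1


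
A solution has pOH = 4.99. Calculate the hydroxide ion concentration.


[OH-] = 10^(-pOH)
[OH-] = 10^(-4.99)
[OH-] = 1.023e-05 M

1.023e-05 M


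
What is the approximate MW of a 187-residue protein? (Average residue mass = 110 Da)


MW = n_residues * 110 Da
MW = 187 * 110
MW = 20570 Da

20570 Da


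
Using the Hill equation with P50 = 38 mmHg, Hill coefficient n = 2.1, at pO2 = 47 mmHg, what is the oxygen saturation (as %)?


Y = pO2^n / (P50^n + pO2^n)
Y = 47^2.1 / (38^2.1 + 47^2.1)
Y = 60.98%

60.98%


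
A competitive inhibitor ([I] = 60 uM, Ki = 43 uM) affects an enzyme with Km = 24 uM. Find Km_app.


Km_app = Km * (1 + [I]/Ki)
Km_app = 24 * (1 + 60/43)
Km_app = 57.4884 uM

57.4884 uM


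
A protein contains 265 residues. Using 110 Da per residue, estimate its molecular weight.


MW = n_residues * 110 Da
MW = 265 * 110
MW = 29150 Da

29150 Da


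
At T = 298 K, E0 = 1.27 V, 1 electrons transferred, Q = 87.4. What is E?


E = E0 - (RT/nF) * ln(Q)
E = 1.27 - (8.314 * 298 / (1 * 96485)) * ln(87.4)
E = 1.1552 V

1.1552 V


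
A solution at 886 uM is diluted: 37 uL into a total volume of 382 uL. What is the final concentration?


C2 = C1 * V1 / V2
C2 = 886 * 37 / 382
C2 = 85.8168 uM

85.8168 uM


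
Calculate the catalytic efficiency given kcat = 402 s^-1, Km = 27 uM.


Catalytic efficiency = kcat / Km
= 402 / 27
= 14.8889 uM^-1*s^-1

14.8889 uM^-1*s^-1


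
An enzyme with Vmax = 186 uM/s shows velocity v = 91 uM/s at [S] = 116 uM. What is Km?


Km = [S] * (Vmax - v) / v
Km = 116 * (186 - 91) / 91
Km = 121.0989 uM

121.0989 uM


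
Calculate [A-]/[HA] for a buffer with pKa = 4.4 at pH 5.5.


[A-]/[HA] = 10^(pH - pKa)
= 10^(5.5 - 4.4)
= 12.5893

12.5893


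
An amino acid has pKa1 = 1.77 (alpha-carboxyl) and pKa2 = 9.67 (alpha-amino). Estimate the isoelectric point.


pI = (pKa1 + pKa2) / 2
pI = (1.77 + 9.67) / 2
pI = 5.72

5.72


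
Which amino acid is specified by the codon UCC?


Standard genetic code lookup.
Codon UCC -> Ser

Ser


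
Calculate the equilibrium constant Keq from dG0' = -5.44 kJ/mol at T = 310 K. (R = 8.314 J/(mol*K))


Keq = exp(-dG0 * 1000 / (R * T))
Keq = exp(-(-5.44) * 1000 / (8.314 * 310))
Keq = 8.254

8.254


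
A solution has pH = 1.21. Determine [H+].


[H+] = 10^(-pH)
[H+] = 10^(-1.21)
[H+] = 0.0617 M

0.0617 M


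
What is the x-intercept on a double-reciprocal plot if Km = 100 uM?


x-intercept = -1/Km
= -1/100
= -0.01 1/uM

-0.01 1/uM


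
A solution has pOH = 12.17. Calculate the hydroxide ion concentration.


[OH-] = 10^(-pOH)
[OH-] = 10^(-12.17)
[OH-] = 6.761e-13 M

6.761e-13 M


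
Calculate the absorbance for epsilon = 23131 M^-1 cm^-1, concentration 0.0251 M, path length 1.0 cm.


A = epsilon * c * l
A = 23131 * 0.0251 * 1.0
A = 580.5881

580.5881


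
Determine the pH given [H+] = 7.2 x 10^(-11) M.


pH = -log10([H+])
pH = -log10(7.2 x 10^(-11))
pH = 10.1427

10.1427


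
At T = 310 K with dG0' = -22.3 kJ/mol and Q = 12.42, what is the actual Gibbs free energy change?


dG = dG0' + RT * ln(Q) / 1000
dG = -22.3 + 8.314 * 310 * ln(12.42) / 1000
dG = -15.8069 kJ/mol

-15.8069 kJ/mol


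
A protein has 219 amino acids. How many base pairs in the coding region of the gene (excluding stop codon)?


Each amino acid = 1 codon = 3 bp
bp = 219 * 3 = 657 bp

657 bp


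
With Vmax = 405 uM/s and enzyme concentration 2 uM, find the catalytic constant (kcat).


kcat = Vmax / [E]t
kcat = 405 / 2
kcat = 202.5 s^-1

202.5 s^-1


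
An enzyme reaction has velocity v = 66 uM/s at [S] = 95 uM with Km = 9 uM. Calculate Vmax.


Vmax = v * (Km + [S]) / [S]
Vmax = 66 * (9 + 95) / 95
Vmax = 72.2526 uM/s

72.2526 uM/s


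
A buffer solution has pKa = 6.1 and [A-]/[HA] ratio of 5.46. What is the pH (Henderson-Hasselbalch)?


pH = pKa + log10([A-]/[HA])
pH = 6.1 + log10(5.46)
pH = 6.8372

6.8372


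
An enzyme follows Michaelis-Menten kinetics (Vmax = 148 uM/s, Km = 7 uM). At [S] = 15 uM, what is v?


v = Vmax * [S] / (Km + [S])
v = 148 * 15 / (7 + 15)
v = 100.9091 uM/s

100.9091 uM/s


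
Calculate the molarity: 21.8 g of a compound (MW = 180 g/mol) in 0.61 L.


C = (mass / MW) / volume
C = (21.8 / 180) / 0.61
C = 0.1985 M

0.1985 M


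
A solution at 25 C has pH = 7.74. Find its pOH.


pOH = 14 - pH
pOH = 14 - 7.74
pOH = 6.26

6.26


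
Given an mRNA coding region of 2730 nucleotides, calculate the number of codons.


codons = nucleotides / 3
codons = 2730 / 3 = 910

910


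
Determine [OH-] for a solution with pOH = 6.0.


[OH-] = 10^(-pOH)
[OH-] = 10^(-6.0)
[OH-] = 1.000e-06 M

1.000e-06 M


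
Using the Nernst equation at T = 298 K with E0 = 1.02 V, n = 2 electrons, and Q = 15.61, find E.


E = E0 - (RT/nF) * ln(Q)
E = 1.02 - (8.314 * 298 / (2 * 96485)) * ln(15.61)
E = 0.9847 V

0.9847 V


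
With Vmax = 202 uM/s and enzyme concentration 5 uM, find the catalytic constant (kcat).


kcat = Vmax / [E]t
kcat = 202 / 5
kcat = 40.4 s^-1

40.4 s^-1


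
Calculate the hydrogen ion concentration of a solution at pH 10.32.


[H+] = 10^(-pH)
[H+] = 10^(-10.32)
[H+] = 4.786e-11 M

4.786e-11 M


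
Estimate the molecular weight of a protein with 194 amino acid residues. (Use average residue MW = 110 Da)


MW = n_residues * 110 Da
MW = 194 * 110
MW = 21340 Da

21340 Da


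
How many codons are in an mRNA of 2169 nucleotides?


codons = nucleotides / 3
codons = 2169 / 3 = 723

723


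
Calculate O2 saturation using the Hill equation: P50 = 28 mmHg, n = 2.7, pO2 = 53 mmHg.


Y = pO2^n / (P50^n + pO2^n)
Y = 53^2.7 / (28^2.7 + 53^2.7)
Y = 84.85%

84.85%


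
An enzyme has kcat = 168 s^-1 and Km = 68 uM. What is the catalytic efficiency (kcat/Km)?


Catalytic efficiency = kcat / Km
= 168 / 68
= 2.4706 uM^-1*s^-1

2.4706 uM^-1*s^-1


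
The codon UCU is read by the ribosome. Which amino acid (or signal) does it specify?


Standard genetic code lookup.
Codon UCU -> Ser

Ser


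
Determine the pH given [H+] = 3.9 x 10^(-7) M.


pH = -log10([H+])
pH = -log10(3.9 x 10^(-7))
pH = 6.4089

6.4089


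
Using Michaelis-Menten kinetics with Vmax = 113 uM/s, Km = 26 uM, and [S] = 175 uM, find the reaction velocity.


v = Vmax * [S] / (Km + [S])
v = 113 * 175 / (26 + 175)
v = 98.3831 uM/s

98.3831 uM/s


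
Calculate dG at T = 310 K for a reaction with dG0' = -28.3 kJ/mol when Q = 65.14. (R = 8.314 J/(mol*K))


dG = dG0' + RT * ln(Q) / 1000
dG = -28.3 + 8.314 * 310 * ln(65.14) / 1000
dG = -17.5356 kJ/mol

-17.5356 kJ/mol


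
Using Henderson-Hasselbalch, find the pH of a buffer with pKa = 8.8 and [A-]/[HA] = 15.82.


pH = pKa + log10([A-]/[HA])
pH = 8.8 + log10(15.82)
pH = 9.9992

9.9992


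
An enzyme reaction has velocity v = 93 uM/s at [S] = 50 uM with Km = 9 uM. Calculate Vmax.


Vmax = v * (Km + [S]) / [S]
Vmax = 93 * (9 + 50) / 50
Vmax = 109.74 uM/s

109.74 uM/s


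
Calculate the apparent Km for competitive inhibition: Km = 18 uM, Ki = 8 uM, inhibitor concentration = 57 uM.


Km_app = Km * (1 + [I]/Ki)
Km_app = 18 * (1 + 57/8)
Km_app = 146.25 uM

146.25 uM


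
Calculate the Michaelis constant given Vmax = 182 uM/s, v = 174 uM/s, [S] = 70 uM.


Km = [S] * (Vmax - v) / v
Km = 70 * (182 - 174) / 174
Km = 3.2184 uM

3.2184 uM


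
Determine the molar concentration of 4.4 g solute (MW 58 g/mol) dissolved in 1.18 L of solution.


C = (mass / MW) / volume
C = (4.4 / 58) / 1.18
C = 0.0643 M

0.0643 M


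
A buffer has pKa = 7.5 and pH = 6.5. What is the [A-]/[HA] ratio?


[A-]/[HA] = 10^(pH - pKa)
= 10^(6.5 - 7.5)
= 0.1

0.1


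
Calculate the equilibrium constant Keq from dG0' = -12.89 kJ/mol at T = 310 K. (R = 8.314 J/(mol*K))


Keq = exp(-dG0 * 1000 / (R * T))
Keq = exp(-(-12.89) * 1000 / (8.314 * 310))
Keq = 148.6033

148.6033


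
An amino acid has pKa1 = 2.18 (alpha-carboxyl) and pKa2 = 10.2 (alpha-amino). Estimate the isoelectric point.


pI = (pKa1 + pKa2) / 2
pI = (2.18 + 10.2) / 2
pI = 6.19

6.19


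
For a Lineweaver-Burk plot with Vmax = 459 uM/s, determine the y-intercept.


y-intercept = 1/Vmax
= 1/459
= 0.0022 s/uM

0.0022 s/uM


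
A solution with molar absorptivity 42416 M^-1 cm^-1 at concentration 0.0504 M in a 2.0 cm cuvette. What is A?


A = epsilon * c * l
A = 42416 * 0.0504 * 2.0
A = 4275.5328

4275.5328


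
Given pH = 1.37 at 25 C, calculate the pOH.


pOH = 14 - pH
pOH = 14 - 1.37
pOH = 12.63

12.63


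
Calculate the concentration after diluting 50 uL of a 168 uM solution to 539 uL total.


C2 = C1 * V1 / V2
C2 = 168 * 50 / 539
C2 = 15.5844 uM

15.5844 uM


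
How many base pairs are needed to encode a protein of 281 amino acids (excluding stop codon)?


Each amino acid = 1 codon = 3 bp
bp = 281 * 3 = 843 bp

843 bp


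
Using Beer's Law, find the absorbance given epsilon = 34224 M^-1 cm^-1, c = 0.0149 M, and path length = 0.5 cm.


A = epsilon * c * l
A = 34224 * 0.0149 * 0.5
A = 254.9688

254.9688


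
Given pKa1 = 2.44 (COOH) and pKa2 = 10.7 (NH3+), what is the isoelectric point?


pI = (pKa1 + pKa2) / 2
pI = (2.44 + 10.7) / 2
pI = 6.57

6.57


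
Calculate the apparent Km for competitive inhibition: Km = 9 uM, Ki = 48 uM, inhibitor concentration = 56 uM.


Km_app = Km * (1 + [I]/Ki)
Km_app = 9 * (1 + 56/48)
Km_app = 19.5 uM

19.5 uM


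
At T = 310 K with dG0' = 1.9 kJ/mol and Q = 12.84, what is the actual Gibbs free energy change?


dG = dG0' + RT * ln(Q) / 1000
dG = 1.9 + 8.314 * 310 * ln(12.84) / 1000
dG = 8.4788 kJ/mol

8.4788 kJ/mol


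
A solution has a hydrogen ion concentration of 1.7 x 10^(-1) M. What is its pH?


pH = -log10([H+])
pH = -log10(1.7 x 10^(-1))
pH = 0.7696

0.7696


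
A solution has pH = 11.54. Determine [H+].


[H+] = 10^(-pH)
[H+] = 10^(-11.54)
[H+] = 2.884e-12 M

2.884e-12 M


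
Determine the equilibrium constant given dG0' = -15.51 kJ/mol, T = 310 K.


Keq = exp(-dG0 * 1000 / (R * T))
Keq = exp(-(-15.51) * 1000 / (8.314 * 310))
Keq = 410.6874

410.6874


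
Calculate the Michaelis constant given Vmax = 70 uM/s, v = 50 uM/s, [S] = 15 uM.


Km = [S] * (Vmax - v) / v
Km = 15 * (70 - 50) / 50
Km = 6.0 uM

6.0 uM


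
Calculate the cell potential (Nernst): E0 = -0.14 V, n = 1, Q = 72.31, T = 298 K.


E = E0 - (RT/nF) * ln(Q)
E = -0.14 - (8.314 * 298 / (1 * 96485)) * ln(72.31)
E = -0.2499 V

-0.2499 V


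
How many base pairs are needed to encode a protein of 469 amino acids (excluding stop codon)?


Each amino acid = 1 codon = 3 bp
bp = 469 * 3 = 1407 bp

1407 bp


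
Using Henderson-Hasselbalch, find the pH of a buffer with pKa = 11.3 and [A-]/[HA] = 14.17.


pH = pKa + log10([A-]/[HA])
pH = 11.3 + log10(14.17)
pH = 12.4514

12.4514


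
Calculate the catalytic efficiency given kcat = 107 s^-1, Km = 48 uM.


Catalytic efficiency = kcat / Km
= 107 / 48
= 2.2292 uM^-1*s^-1

2.2292 uM^-1*s^-1


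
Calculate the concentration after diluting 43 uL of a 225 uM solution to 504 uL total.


C2 = C1 * V1 / V2
C2 = 225 * 43 / 504
C2 = 19.1964 uM

19.1964 uM


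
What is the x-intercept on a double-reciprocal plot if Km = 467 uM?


x-intercept = -1/Km
= -1/467
= -0.0021 1/uM

-0.0021 1/uM


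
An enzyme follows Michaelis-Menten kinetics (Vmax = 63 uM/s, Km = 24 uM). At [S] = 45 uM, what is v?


v = Vmax * [S] / (Km + [S])
v = 63 * 45 / (24 + 45)
v = 41.087 uM/s

41.087 uM/s


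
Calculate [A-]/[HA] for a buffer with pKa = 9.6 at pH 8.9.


[A-]/[HA] = 10^(pH - pKa)
= 10^(8.9 - 9.6)
= 0.1995

0.1995


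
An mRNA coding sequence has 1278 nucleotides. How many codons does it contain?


codons = nucleotides / 3
codons = 1278 / 3 = 426

426


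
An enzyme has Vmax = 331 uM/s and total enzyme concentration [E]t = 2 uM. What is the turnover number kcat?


kcat = Vmax / [E]t
kcat = 331 / 2
kcat = 165.5 s^-1

165.5 s^-1


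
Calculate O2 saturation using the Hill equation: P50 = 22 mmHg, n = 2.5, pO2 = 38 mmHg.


Y = pO2^n / (P50^n + pO2^n)
Y = 38^2.5 / (22^2.5 + 38^2.5)
Y = 79.68%

79.68%


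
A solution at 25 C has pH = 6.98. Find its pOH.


pOH = 14 - pH
pOH = 14 - 6.98
pOH = 7.02

7.02


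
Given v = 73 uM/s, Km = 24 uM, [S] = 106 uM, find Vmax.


Vmax = v * (Km + [S]) / [S]
Vmax = 73 * (24 + 106) / 106
Vmax = 89.5283 uM/s

89.5283 uM/s


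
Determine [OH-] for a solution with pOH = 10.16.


[OH-] = 10^(-pOH)
[OH-] = 10^(-10.16)
[OH-] = 6.918e-11 M

6.918e-11 M


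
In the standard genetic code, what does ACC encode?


Standard genetic code lookup.
Codon ACC -> Thr

Thr


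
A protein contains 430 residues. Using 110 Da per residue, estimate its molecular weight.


MW = n_residues * 110 Da
MW = 430 * 110
MW = 47300 Da

47300 Da


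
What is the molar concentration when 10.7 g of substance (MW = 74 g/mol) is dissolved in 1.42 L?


C = (mass / MW) / volume
C = (10.7 / 74) / 1.42
C = 0.1018 M

0.1018 M


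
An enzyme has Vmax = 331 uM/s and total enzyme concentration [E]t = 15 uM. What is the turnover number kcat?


kcat = Vmax / [E]t
kcat = 331 / 15
kcat = 22.0667 s^-1

22.0667 s^-1


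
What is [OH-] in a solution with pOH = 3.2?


[OH-] = 10^(-pOH)
[OH-] = 10^(-3.2)
[OH-] = 6.310e-04 M

6.310e-04 M


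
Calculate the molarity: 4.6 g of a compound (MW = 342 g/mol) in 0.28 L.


C = (mass / MW) / volume
C = (4.6 / 342) / 0.28
C = 0.048 M

0.048 M


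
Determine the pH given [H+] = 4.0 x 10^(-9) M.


pH = -log10([H+])
pH = -log10(4.0 x 10^(-9))
pH = 8.3979

8.3979


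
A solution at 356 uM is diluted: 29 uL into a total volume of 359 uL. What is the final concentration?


C2 = C1 * V1 / V2
C2 = 356 * 29 / 359
C2 = 28.7577 uM

28.7577 uM


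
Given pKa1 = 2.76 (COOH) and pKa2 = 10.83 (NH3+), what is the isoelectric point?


pI = (pKa1 + pKa2) / 2
pI = (2.76 + 10.83) / 2
pI = 6.795

6.795


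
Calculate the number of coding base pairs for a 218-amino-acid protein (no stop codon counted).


Each amino acid = 1 codon = 3 bp
bp = 218 * 3 = 654 bp

654 bp


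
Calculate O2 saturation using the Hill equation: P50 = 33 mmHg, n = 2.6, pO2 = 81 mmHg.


Y = pO2^n / (P50^n + pO2^n)
Y = 81^2.6 / (33^2.6 + 81^2.6)
Y = 91.17%

91.17%


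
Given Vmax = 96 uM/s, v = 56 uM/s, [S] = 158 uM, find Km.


Km = [S] * (Vmax - v) / v
Km = 158 * (96 - 56) / 56
Km = 112.8571 uM

112.8571 uM


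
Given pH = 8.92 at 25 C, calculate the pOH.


pOH = 14 - pH
pOH = 14 - 8.92
pOH = 5.08

5.08


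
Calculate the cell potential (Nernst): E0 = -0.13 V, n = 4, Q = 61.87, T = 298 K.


E = E0 - (RT/nF) * ln(Q)
E = -0.13 - (8.314 * 298 / (4 * 96485)) * ln(61.87)
E = -0.1565 V

-0.1565 V


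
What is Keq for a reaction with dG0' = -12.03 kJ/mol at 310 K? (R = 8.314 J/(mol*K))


Keq = exp(-dG0 * 1000 / (R * T))
Keq = exp(-(-12.03) * 1000 / (8.314 * 310))
Keq = 106.4423

106.4423


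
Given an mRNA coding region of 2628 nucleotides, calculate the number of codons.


codons = nucleotides / 3
codons = 2628 / 3 = 876

876


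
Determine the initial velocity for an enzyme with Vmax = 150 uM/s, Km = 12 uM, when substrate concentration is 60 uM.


v = Vmax * [S] / (Km + [S])
v = 150 * 60 / (12 + 60)
v = 125.0 uM/s

125.0 uM/s


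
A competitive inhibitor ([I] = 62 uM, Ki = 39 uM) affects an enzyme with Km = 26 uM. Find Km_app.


Km_app = Km * (1 + [I]/Ki)
Km_app = 26 * (1 + 62/39)
Km_app = 67.3333 uM

67.3333 uM


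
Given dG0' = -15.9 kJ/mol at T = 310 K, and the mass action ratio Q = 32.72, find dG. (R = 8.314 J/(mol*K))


dG = dG0' + RT * ln(Q) / 1000
dG = -15.9 + 8.314 * 310 * ln(32.72) / 1000
dG = -6.9103 kJ/mol

-6.9103 kJ/mol


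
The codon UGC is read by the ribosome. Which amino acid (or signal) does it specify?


Standard genetic code lookup.
Codon UGC -> Cys

Cys


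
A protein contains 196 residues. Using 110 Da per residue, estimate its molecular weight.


MW = n_residues * 110 Da
MW = 196 * 110
MW = 21560 Da

21560 Da


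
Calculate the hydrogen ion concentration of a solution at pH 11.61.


[H+] = 10^(-pH)
[H+] = 10^(-11.61)
[H+] = 2.455e-12 M

2.455e-12 M


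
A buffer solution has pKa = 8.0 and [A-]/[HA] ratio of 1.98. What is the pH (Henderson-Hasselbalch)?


pH = pKa + log10([A-]/[HA])
pH = 8.0 + log10(1.98)
pH = 8.2967

8.2967


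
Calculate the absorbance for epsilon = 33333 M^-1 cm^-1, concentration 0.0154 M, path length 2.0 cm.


A = epsilon * c * l
A = 33333 * 0.0154 * 2.0
A = 1026.6564

1026.6564


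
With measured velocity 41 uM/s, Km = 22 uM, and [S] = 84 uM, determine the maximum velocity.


Vmax = v * (Km + [S]) / [S]
Vmax = 41 * (22 + 84) / 84
Vmax = 51.7381 uM/s

51.7381 uM/s


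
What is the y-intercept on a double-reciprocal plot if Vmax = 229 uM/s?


y-intercept = 1/Vmax
= 1/229
= 0.0044 s/uM

0.0044 s/uM


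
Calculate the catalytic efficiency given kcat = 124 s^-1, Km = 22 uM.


Catalytic efficiency = kcat / Km
= 124 / 22
= 5.6364 uM^-1*s^-1

5.6364 uM^-1*s^-1


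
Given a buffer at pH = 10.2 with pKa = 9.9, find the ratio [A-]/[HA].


[A-]/[HA] = 10^(pH - pKa)
= 10^(10.2 - 9.9)
= 1.9953

1.9953


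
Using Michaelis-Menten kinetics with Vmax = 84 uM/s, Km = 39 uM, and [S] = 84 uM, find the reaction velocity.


v = Vmax * [S] / (Km + [S])
v = 84 * 84 / (39 + 84)
v = 57.3659 uM/s

57.3659 uM/s


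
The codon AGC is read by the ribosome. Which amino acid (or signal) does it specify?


Standard genetic code lookup.
Codon AGC -> Ser

Ser


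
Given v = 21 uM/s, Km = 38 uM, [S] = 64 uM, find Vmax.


Vmax = v * (Km + [S]) / [S]
Vmax = 21 * (38 + 64) / 64
Vmax = 33.4688 uM/s

33.4688 uM/s


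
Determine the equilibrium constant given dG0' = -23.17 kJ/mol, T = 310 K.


Keq = exp(-dG0 * 1000 / (R * T))
Keq = exp(-(-23.17) * 1000 / (8.314 * 310))
Keq = 8021.5648

8021.5648


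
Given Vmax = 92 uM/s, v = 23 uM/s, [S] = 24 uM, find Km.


Km = [S] * (Vmax - v) / v
Km = 24 * (92 - 23) / 23
Km = 72.0 uM

72.0 uM


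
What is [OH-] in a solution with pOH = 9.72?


[OH-] = 10^(-pOH)
[OH-] = 10^(-9.72)
[OH-] = 1.905e-10 M

1.905e-10 M


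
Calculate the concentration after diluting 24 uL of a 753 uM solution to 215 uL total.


C2 = C1 * V1 / V2
C2 = 753 * 24 / 215
C2 = 84.0558 uM

84.0558 uM


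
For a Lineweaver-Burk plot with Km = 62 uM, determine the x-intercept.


x-intercept = -1/Km
= -1/62
= -0.0161 1/uM

-0.0161 1/uM


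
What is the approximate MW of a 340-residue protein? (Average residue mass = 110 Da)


MW = n_residues * 110 Da
MW = 340 * 110
MW = 37400 Da

37400 Da


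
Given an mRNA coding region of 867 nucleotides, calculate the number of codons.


codons = nucleotides / 3
codons = 867 / 3 = 289

289


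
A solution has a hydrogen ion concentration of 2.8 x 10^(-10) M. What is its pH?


pH = -log10([H+])
pH = -log10(2.8 x 10^(-10))
pH = 9.5528

9.5528


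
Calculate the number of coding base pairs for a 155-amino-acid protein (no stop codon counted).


Each amino acid = 1 codon = 3 bp
bp = 155 * 3 = 465 bp

465 bp


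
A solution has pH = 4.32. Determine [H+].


[H+] = 10^(-pH)
[H+] = 10^(-4.32)
[H+] = 4.786e-05 M

4.786e-05 M


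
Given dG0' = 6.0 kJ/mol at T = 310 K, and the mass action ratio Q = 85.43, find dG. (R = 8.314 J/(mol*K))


dG = dG0' + RT * ln(Q) / 1000
dG = 6.0 + 8.314 * 310 * ln(85.43) / 1000
dG = 17.4632 kJ/mol

17.4632 kJ/mol


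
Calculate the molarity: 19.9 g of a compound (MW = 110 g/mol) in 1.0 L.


C = (mass / MW) / volume
C = (19.9 / 110) / 1.0
C = 0.1809 M

0.1809 M


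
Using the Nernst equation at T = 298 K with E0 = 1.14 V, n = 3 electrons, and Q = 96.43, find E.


E = E0 - (RT/nF) * ln(Q)
E = 1.14 - (8.314 * 298 / (3 * 96485)) * ln(96.43)
E = 1.1009 V

1.1009 V


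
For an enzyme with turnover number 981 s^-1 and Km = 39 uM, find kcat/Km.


Catalytic efficiency = kcat / Km
= 981 / 39
= 25.1538 uM^-1*s^-1

25.1538 uM^-1*s^-1


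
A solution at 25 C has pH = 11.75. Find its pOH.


pOH = 14 - pH
pOH = 14 - 11.75
pOH = 2.25

2.25


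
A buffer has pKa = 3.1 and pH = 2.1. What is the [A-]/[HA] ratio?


[A-]/[HA] = 10^(pH - pKa)
= 10^(2.1 - 3.1)
= 0.1

0.1


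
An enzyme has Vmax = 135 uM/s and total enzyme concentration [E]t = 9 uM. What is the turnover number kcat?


kcat = Vmax / [E]t
kcat = 135 / 9
kcat = 15.0 s^-1

15.0 s^-1


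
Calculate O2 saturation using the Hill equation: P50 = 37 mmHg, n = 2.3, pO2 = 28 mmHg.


Y = pO2^n / (P50^n + pO2^n)
Y = 28^2.3 / (37^2.3 + 28^2.3)
Y = 34.5%

34.5%


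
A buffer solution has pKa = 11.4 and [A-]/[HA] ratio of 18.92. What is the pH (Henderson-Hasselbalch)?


pH = pKa + log10([A-]/[HA])
pH = 11.4 + log10(18.92)
pH = 12.6769

12.6769


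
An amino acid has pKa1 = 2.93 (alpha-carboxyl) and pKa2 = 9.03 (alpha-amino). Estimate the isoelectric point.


pI = (pKa1 + pKa2) / 2
pI = (2.93 + 9.03) / 2
pI = 5.98

5.98


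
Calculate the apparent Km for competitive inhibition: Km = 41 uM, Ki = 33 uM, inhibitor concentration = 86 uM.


Km_app = Km * (1 + [I]/Ki)
Km_app = 41 * (1 + 86/33)
Km_app = 147.8485 uM

147.8485 uM


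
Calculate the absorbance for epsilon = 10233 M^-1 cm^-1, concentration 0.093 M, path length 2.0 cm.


A = epsilon * c * l
A = 10233 * 0.093 * 2.0
A = 1903.338

1903.338


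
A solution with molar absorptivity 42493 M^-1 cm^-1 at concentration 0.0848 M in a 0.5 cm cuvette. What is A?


A = epsilon * c * l
A = 42493 * 0.0848 * 0.5
A = 1801.7032

1801.7032


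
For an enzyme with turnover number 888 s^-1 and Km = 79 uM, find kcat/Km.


Catalytic efficiency = kcat / Km
= 888 / 79
= 11.2405 uM^-1*s^-1

11.2405 uM^-1*s^-1


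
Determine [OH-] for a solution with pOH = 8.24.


[OH-] = 10^(-pOH)
[OH-] = 10^(-8.24)
[OH-] = 5.754e-09 M

5.754e-09 M


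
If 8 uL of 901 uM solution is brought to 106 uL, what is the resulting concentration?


C2 = C1 * V1 / V2
C2 = 901 * 8 / 106
C2 = 68.0 uM

68.0 uM


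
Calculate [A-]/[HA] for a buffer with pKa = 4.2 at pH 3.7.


[A-]/[HA] = 10^(pH - pKa)
= 10^(3.7 - 4.2)
= 0.3162

0.3162


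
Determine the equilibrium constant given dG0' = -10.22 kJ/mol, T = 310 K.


Keq = exp(-dG0 * 1000 / (R * T))
Keq = exp(-(-10.22) * 1000 / (8.314 * 310))
Keq = 52.7376

52.7376


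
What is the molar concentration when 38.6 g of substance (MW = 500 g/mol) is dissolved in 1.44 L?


C = (mass / MW) / volume
C = (38.6 / 500) / 1.44
C = 0.0536 M

0.0536 M


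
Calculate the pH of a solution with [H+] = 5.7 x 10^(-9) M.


pH = -log10([H+])
pH = -log10(5.7 x 10^(-9))
pH = 8.2441

8.2441


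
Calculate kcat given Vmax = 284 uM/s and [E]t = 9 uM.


kcat = Vmax / [E]t
kcat = 284 / 9
kcat = 31.5556 s^-1

31.5556 s^-1


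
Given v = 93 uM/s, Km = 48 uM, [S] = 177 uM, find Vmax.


Vmax = v * (Km + [S]) / [S]
Vmax = 93 * (48 + 177) / 177
Vmax = 118.2203 uM/s

118.2203 uM/s


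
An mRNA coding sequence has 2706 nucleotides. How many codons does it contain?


codons = nucleotides / 3
codons = 2706 / 3 = 902

902


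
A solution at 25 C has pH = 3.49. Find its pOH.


pOH = 14 - pH
pOH = 14 - 3.49
pOH = 10.51

10.51


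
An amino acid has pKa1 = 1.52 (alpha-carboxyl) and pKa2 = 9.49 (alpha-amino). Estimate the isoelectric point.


pI = (pKa1 + pKa2) / 2
pI = (1.52 + 9.49) / 2
pI = 5.505

5.505


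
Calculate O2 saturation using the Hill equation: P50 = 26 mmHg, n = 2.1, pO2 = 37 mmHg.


Y = pO2^n / (P50^n + pO2^n)
Y = 37^2.1 / (26^2.1 + 37^2.1)
Y = 67.72%

67.72%


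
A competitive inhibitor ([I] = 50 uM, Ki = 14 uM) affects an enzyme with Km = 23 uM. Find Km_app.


Km_app = Km * (1 + [I]/Ki)
Km_app = 23 * (1 + 50/14)
Km_app = 105.1429 uM

105.1429 uM


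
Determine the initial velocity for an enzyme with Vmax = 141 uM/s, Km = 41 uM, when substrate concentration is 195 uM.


v = Vmax * [S] / (Km + [S])
v = 141 * 195 / (41 + 195)
v = 116.5042 uM/s

116.5042 uM/s


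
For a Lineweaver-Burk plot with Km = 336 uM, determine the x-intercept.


x-intercept = -1/Km
= -1/336
= -0.003 1/uM

-0.003 1/uM


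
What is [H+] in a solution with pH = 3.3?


[H+] = 10^(-pH)
[H+] = 10^(-3.3)
[H+] = 5.012e-04 M

5.012e-04 M


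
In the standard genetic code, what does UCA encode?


Standard genetic code lookup.
Codon UCA -> Ser

Ser


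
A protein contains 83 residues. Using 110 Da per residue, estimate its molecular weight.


MW = n_residues * 110 Da
MW = 83 * 110
MW = 9130 Da

9130 Da


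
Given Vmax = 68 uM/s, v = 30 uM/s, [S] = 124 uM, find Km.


Km = [S] * (Vmax - v) / v
Km = 124 * (68 - 30) / 30
Km = 157.0667 uM

157.0667 uM


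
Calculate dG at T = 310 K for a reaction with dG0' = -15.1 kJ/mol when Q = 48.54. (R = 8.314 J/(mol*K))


dG = dG0' + RT * ln(Q) / 1000
dG = -15.1 + 8.314 * 310 * ln(48.54) / 1000
dG = -5.0938 kJ/mol

-5.0938 kJ/mol


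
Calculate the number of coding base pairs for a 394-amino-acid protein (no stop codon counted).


Each amino acid = 1 codon = 3 bp
bp = 394 * 3 = 1182 bp

1182 bp


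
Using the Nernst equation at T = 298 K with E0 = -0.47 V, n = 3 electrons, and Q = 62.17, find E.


E = E0 - (RT/nF) * ln(Q)
E = -0.47 - (8.314 * 298 / (3 * 96485)) * ln(62.17)
E = -0.5053 V

-0.5053 V


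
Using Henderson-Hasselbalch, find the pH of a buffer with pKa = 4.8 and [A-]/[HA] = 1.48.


pH = pKa + log10([A-]/[HA])
pH = 4.8 + log10(1.48)
pH = 4.9703

4.9703


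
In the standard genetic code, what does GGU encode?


Standard genetic code lookup.
Codon GGU -> Gly

Gly


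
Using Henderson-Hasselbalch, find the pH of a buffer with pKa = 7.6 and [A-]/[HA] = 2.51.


pH = pKa + log10([A-]/[HA])
pH = 7.6 + log10(2.51)
pH = 7.9997

7.9997


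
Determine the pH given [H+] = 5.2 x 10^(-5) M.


pH = -log10([H+])
pH = -log10(5.2 x 10^(-5))
pH = 4.284

4.284


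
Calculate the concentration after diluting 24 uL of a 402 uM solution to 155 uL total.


C2 = C1 * V1 / V2
C2 = 402 * 24 / 155
C2 = 62.2452 uM

62.2452 uM


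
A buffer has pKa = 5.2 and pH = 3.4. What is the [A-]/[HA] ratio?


[A-]/[HA] = 10^(pH - pKa)
= 10^(3.4 - 5.2)
= 0.0158

0.0158


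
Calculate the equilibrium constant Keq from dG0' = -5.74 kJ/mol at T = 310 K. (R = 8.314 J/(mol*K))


Keq = exp(-dG0 * 1000 / (R * T))
Keq = exp(-(-5.74) * 1000 / (8.314 * 310))
Keq = 9.273

9.273


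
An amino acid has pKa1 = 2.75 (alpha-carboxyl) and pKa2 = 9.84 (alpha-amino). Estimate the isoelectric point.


pI = (pKa1 + pKa2) / 2
pI = (2.75 + 9.84) / 2
pI = 6.295

6.295


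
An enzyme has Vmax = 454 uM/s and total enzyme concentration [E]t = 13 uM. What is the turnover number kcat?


kcat = Vmax / [E]t
kcat = 454 / 13
kcat = 34.9231 s^-1

34.9231 s^-1


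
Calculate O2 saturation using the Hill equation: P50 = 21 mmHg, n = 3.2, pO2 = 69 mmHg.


Y = pO2^n / (P50^n + pO2^n)
Y = 69^3.2 / (21^3.2 + 69^3.2)
Y = 97.83%

97.83%


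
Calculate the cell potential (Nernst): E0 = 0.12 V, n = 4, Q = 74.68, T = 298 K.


E = E0 - (RT/nF) * ln(Q)
E = 0.12 - (8.314 * 298 / (4 * 96485)) * ln(74.68)
E = 0.0923 V

0.0923 V
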